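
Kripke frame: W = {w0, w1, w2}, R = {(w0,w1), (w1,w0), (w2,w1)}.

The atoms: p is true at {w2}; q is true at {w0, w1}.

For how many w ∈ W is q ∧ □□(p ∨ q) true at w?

2

w0: q is T, □□(p ∨ q) is T. ✓
w1: q is T, □□(p ∨ q) is T. ✓
w2: q is F, □□(p ∨ q) is T. ✗
Satisfying worlds: {w0, w1}.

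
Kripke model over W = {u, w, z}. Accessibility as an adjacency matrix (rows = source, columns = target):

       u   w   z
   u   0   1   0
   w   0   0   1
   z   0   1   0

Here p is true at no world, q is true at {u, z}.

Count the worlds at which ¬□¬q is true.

1

u: □¬q is T. ✗
w: □¬q is F. ✓
z: □¬q is T. ✗
Satisfying worlds: {w}.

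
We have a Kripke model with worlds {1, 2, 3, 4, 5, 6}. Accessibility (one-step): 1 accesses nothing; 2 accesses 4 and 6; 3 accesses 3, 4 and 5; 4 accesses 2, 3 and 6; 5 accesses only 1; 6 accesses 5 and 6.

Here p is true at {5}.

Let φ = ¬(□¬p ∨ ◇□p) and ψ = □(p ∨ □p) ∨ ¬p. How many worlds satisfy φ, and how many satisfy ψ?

For ¬(□¬p ∨ ◇□p):
1: □¬p ∨ ◇□p is T. ✗
2: □¬p ∨ ◇□p is T. ✗
3: □¬p ∨ ◇□p is F. ✓
4: □¬p ∨ ◇□p is T. ✗
5: □¬p ∨ ◇□p is T. ✗
6: □¬p ∨ ◇□p is F. ✓
— 2 worlds.
For □(p ∨ □p) ∨ ¬p:
1: □(p ∨ □p) is T, ¬p is T. ✓
2: □(p ∨ □p) is F, ¬p is T. ✓
3: □(p ∨ □p) is F, ¬p is T. ✓
4: □(p ∨ □p) is F, ¬p is T. ✓
5: □(p ∨ □p) is T, ¬p is F. ✓
6: □(p ∨ □p) is F, ¬p is T. ✓
— 6 worlds.

2 and 6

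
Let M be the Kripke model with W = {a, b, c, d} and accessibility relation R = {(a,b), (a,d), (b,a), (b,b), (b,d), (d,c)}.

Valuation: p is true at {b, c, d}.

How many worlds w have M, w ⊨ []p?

a: successors {b, d}; p there: b:T, d:T. ✓
b: successors {a, b, d}; p there: a:F, b:T, d:T. ✗
c: no successors, so []p holds vacuously. ✓
d: successors {c}; p there: c:T. ✓
Satisfying worlds: {a, c, d}.

3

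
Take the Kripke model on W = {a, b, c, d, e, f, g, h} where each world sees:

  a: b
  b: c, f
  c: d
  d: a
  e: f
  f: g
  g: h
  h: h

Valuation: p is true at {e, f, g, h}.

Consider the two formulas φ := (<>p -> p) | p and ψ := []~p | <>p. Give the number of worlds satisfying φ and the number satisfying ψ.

7 and 8

For (<>p -> p) | p:
a: <>p -> p is T, p is F. ✓
b: <>p -> p is F, p is F. ✗
c: <>p -> p is T, p is F. ✓
d: <>p -> p is T, p is F. ✓
e: <>p -> p is T, p is T. ✓
f: <>p -> p is T, p is T. ✓
g: <>p -> p is T, p is T. ✓
h: <>p -> p is T, p is T. ✓
— 7 worlds.
For []~p | <>p:
a: []~p is T, <>p is F. ✓
b: []~p is F, <>p is T. ✓
c: []~p is T, <>p is F. ✓
d: []~p is T, <>p is F. ✓
e: []~p is F, <>p is T. ✓
f: []~p is F, <>p is T. ✓
g: []~p is F, <>p is T. ✓
h: []~p is F, <>p is T. ✓
— 8 worlds.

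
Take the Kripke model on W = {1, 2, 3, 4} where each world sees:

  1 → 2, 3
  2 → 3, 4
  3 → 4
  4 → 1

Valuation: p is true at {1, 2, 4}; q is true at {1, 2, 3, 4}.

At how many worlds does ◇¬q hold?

0

1: successors {2, 3}; ¬q there: 2:F, 3:F. ✗
2: successors {3, 4}; ¬q there: 3:F, 4:F. ✗
3: successors {4}; ¬q there: 4:F. ✗
4: successors {1}; ¬q there: 1:F. ✗
Satisfying worlds: ∅.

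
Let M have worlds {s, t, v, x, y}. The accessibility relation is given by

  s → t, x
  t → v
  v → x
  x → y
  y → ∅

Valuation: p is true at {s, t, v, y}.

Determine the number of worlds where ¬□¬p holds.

s: □¬p is F. ✓
t: □¬p is F. ✓
v: □¬p is T. ✗
x: □¬p is F. ✓
y: □¬p is T. ✗
Satisfying worlds: {s, t, x}.

3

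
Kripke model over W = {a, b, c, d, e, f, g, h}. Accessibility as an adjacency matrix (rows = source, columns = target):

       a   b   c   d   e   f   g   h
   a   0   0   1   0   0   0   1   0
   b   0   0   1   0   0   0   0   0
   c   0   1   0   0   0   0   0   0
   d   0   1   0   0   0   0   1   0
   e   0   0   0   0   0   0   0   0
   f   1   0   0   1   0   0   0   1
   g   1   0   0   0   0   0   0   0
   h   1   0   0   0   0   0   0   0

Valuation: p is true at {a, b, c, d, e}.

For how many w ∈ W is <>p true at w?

a: successors {c, g}; p there: c:T, g:F. ✓
b: successors {c}; p there: c:T. ✓
c: successors {b}; p there: b:T. ✓
d: successors {b, g}; p there: b:T, g:F. ✓
e: no successors, so <>p fails. ✗
f: successors {a, d, h}; p there: a:T, d:T, h:F. ✓
g: successors {a}; p there: a:T. ✓
h: successors {a}; p there: a:T. ✓
Satisfying worlds: {a, b, c, d, f, g, h}.

7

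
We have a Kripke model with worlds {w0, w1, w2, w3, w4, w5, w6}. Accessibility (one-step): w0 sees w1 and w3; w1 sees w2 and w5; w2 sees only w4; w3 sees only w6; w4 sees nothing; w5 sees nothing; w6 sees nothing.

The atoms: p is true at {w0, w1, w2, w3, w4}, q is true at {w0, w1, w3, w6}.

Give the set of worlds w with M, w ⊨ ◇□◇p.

{w1, w2, w3}

w0: successors {w1, w3}; □◇p there: w1:F, w3:F. ✗
w1: successors {w2, w5}; □◇p there: w2:F, w5:T. ✓
w2: successors {w4}; □◇p there: w4:T. ✓
w3: successors {w6}; □◇p there: w6:T. ✓
w4: no successors, so ◇□◇p fails. ✗
w5: no successors, so ◇□◇p fails. ✗
w6: no successors, so ◇□◇p fails. ✗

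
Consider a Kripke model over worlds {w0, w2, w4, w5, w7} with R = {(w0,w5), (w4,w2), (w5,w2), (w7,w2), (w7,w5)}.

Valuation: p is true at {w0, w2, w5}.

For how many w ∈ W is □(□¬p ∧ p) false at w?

w0: successors {w5}; □¬p ∧ p there: w5:F. ✗
w2: no successors, so □(□¬p ∧ p) holds vacuously. ✓
w4: successors {w2}; □¬p ∧ p there: w2:T. ✓
w5: successors {w2}; □¬p ∧ p there: w2:T. ✓
w7: successors {w2, w5}; □¬p ∧ p there: w2:T, w5:F. ✗
Satisfying worlds: {w2, w4, w5}.
So □(□¬p ∧ p) fails at the other 2 worlds.

2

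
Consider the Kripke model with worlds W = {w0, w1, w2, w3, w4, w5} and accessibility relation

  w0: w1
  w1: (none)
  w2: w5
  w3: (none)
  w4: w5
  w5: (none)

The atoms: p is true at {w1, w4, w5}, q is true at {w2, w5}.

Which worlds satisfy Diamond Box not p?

w0: successors {w1}; Box not p there: w1:T. ✓
w1: no successors, so Diamond Box not p fails. ✗
w2: successors {w5}; Box not p there: w5:T. ✓
w3: no successors, so Diamond Box not p fails. ✗
w4: successors {w5}; Box not p there: w5:T. ✓
w5: no successors, so Diamond Box not p fails. ✗

{w0, w2, w4}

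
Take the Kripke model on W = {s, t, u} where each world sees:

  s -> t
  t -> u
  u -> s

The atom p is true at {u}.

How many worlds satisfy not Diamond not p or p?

s: not Diamond not p is F, p is F. ✗
t: not Diamond not p is T, p is F. ✓
u: not Diamond not p is F, p is T. ✓
Satisfying worlds: {t, u}.

2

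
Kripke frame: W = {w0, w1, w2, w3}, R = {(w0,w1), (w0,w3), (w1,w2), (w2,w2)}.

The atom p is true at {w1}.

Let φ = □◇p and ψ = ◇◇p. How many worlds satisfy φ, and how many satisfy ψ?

For □◇p:
w0: successors {w1, w3}; ◇p there: w1:F, w3:F. ✗
w1: successors {w2}; ◇p there: w2:F. ✗
w2: successors {w2}; ◇p there: w2:F. ✗
w3: no successors, so □◇p holds vacuously. ✓
— 1 world.
For ◇◇p:
w0: successors {w1, w3}; ◇p there: w1:F, w3:F. ✗
w1: successors {w2}; ◇p there: w2:F. ✗
w2: successors {w2}; ◇p there: w2:F. ✗
w3: no successors, so ◇◇p fails. ✗
— 0 worlds.

1 and 0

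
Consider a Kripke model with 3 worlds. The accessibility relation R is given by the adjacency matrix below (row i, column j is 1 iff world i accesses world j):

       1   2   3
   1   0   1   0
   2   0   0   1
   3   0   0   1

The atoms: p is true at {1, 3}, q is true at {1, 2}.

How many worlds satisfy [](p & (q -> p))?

1: successors {2}; p & (q -> p) there: 2:F. ✗
2: successors {3}; p & (q -> p) there: 3:T. ✓
3: successors {3}; p & (q -> p) there: 3:T. ✓
Satisfying worlds: {2, 3}.

2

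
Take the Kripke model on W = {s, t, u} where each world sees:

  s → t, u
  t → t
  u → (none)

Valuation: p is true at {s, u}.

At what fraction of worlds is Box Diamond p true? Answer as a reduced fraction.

1/3

s: successors {t, u}; Diamond p there: t:F, u:F. ✗
t: successors {t}; Diamond p there: t:F. ✗
u: no successors, so Box Diamond p holds vacuously. ✓
That's 1 of 3 worlds, so 1/3.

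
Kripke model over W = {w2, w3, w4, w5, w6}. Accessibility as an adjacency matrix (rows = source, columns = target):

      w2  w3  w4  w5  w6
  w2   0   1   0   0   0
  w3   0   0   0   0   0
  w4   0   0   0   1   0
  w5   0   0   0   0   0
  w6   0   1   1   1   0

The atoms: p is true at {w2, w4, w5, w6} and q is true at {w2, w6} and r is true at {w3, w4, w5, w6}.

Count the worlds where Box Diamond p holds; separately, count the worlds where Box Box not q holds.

For Box Diamond p:
w2: successors {w3}; Diamond p there: w3:F. ✗
w3: no successors, so Box Diamond p holds vacuously. ✓
w4: successors {w5}; Diamond p there: w5:F. ✗
w5: no successors, so Box Diamond p holds vacuously. ✓
w6: successors {w3, w4, w5}; Diamond p there: w3:F, w4:T, w5:F. ✗
— 2 worlds.
For Box Box not q:
w2: successors {w3}; Box not q there: w3:T. ✓
w3: no successors, so Box Box not q holds vacuously. ✓
w4: successors {w5}; Box not q there: w5:T. ✓
w5: no successors, so Box Box not q holds vacuously. ✓
w6: successors {w3, w4, w5}; Box not q there: w3:T, w4:T, w5:T. ✓
— 5 worlds.

2 and 5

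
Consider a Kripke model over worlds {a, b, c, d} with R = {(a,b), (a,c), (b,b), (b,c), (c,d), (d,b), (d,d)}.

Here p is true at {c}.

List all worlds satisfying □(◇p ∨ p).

{a, b}

a: successors {b, c}; ◇p ∨ p there: b:T, c:T. ✓
b: successors {b, c}; ◇p ∨ p there: b:T, c:T. ✓
c: successors {d}; ◇p ∨ p there: d:F. ✗
d: successors {b, d}; ◇p ∨ p there: b:T, d:F. ✗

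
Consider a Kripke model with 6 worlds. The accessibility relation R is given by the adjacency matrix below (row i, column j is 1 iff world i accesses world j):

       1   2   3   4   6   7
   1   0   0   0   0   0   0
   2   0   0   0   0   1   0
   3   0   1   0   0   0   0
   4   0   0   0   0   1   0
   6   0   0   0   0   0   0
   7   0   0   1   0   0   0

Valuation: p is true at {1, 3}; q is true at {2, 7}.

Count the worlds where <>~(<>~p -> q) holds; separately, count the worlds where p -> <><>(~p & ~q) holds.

1 and 5

For <>~(<>~p -> q):
1: no successors, so <>~(<>~p -> q) fails. ✗
2: successors {6}; ~(<>~p -> q) there: 6:F. ✗
3: successors {2}; ~(<>~p -> q) there: 2:F. ✗
4: successors {6}; ~(<>~p -> q) there: 6:F. ✗
6: no successors, so <>~(<>~p -> q) fails. ✗
7: successors {3}; ~(<>~p -> q) there: 3:T. ✓
— 1 world.
For p -> <><>(~p & ~q):
1: p is T, <><>(~p & ~q) is F. ✗
2: p is F, <><>(~p & ~q) is F. ✓
3: p is T, <><>(~p & ~q) is T. ✓
4: p is F, <><>(~p & ~q) is F. ✓
6: p is F, <><>(~p & ~q) is F. ✓
7: p is F, <><>(~p & ~q) is F. ✓
— 5 worlds.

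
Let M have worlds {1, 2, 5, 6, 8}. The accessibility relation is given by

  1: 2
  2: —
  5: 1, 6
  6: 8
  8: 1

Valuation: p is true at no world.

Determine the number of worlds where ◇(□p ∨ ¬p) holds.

1: successors {2}; □p ∨ ¬p there: 2:T. ✓
2: no successors, so ◇(□p ∨ ¬p) fails. ✗
5: successors {1, 6}; □p ∨ ¬p there: 1:T, 6:T. ✓
6: successors {8}; □p ∨ ¬p there: 8:T. ✓
8: successors {1}; □p ∨ ¬p there: 1:T. ✓
Satisfying worlds: {1, 5, 6, 8}.

4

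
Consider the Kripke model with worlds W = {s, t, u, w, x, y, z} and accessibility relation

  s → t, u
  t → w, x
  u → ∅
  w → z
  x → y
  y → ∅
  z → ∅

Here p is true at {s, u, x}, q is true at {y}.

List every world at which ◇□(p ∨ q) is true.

s: successors {t, u}; □(p ∨ q) there: t:F, u:T. ✓
t: successors {w, x}; □(p ∨ q) there: w:F, x:T. ✓
u: no successors, so ◇□(p ∨ q) fails. ✗
w: successors {z}; □(p ∨ q) there: z:T. ✓
x: successors {y}; □(p ∨ q) there: y:T. ✓
y: no successors, so ◇□(p ∨ q) fails. ✗
z: no successors, so ◇□(p ∨ q) fails. ✗

{s, t, w, x}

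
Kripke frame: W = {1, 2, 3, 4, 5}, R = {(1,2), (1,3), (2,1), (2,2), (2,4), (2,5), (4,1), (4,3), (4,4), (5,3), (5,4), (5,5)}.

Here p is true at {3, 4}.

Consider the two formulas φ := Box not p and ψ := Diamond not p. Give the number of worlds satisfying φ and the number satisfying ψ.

For Box not p:
1: successors {2, 3}; not p there: 2:T, 3:F. ✗
2: successors {1, 2, 4, 5}; not p there: 1:T, 2:T, 4:F, 5:T. ✗
3: no successors, so Box not p holds vacuously. ✓
4: successors {1, 3, 4}; not p there: 1:T, 3:F, 4:F. ✗
5: successors {3, 4, 5}; not p there: 3:F, 4:F, 5:T. ✗
— 1 world.
For Diamond not p:
1: successors {2, 3}; not p there: 2:T, 3:F. ✓
2: successors {1, 2, 4, 5}; not p there: 1:T, 2:T, 4:F, 5:T. ✓
3: no successors, so Diamond not p fails. ✗
4: successors {1, 3, 4}; not p there: 1:T, 3:F, 4:F. ✓
5: successors {3, 4, 5}; not p there: 3:F, 4:F, 5:T. ✓
— 4 worlds.

1 and 4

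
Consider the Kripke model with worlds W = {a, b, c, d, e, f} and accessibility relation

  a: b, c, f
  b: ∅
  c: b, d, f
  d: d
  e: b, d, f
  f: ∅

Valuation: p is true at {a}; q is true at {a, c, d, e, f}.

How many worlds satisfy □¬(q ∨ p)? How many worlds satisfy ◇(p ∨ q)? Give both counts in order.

2 and 4

For □¬(q ∨ p):
a: successors {b, c, f}; ¬(q ∨ p) there: b:T, c:F, f:F. ✗
b: no successors, so □¬(q ∨ p) holds vacuously. ✓
c: successors {b, d, f}; ¬(q ∨ p) there: b:T, d:F, f:F. ✗
d: successors {d}; ¬(q ∨ p) there: d:F. ✗
e: successors {b, d, f}; ¬(q ∨ p) there: b:T, d:F, f:F. ✗
f: no successors, so □¬(q ∨ p) holds vacuously. ✓
— 2 worlds.
For ◇(p ∨ q):
a: successors {b, c, f}; p ∨ q there: b:F, c:T, f:T. ✓
b: no successors, so ◇(p ∨ q) fails. ✗
c: successors {b, d, f}; p ∨ q there: b:F, d:T, f:T. ✓
d: successors {d}; p ∨ q there: d:T. ✓
e: successors {b, d, f}; p ∨ q there: b:F, d:T, f:T. ✓
f: no successors, so ◇(p ∨ q) fails. ✗
— 4 worlds.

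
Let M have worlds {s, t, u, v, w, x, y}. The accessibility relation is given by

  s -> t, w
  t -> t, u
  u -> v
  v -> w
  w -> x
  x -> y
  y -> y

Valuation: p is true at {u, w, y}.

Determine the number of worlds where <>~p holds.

4

s: successors {t, w}; ~p there: t:T, w:F. ✓
t: successors {t, u}; ~p there: t:T, u:F. ✓
u: successors {v}; ~p there: v:T. ✓
v: successors {w}; ~p there: w:F. ✗
w: successors {x}; ~p there: x:T. ✓
x: successors {y}; ~p there: y:F. ✗
y: successors {y}; ~p there: y:F. ✗
Satisfying worlds: {s, t, u, w}.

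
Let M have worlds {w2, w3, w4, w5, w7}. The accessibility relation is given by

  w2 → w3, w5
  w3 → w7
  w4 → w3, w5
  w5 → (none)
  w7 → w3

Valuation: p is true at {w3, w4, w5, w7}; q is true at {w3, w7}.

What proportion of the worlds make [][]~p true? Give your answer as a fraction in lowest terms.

1/5

w2: successors {w3, w5}; []~p there: w3:F, w5:T. ✗
w3: successors {w7}; []~p there: w7:F. ✗
w4: successors {w3, w5}; []~p there: w3:F, w5:T. ✗
w5: no successors, so [][]~p holds vacuously. ✓
w7: successors {w3}; []~p there: w3:F. ✗
That's 1 of 5 worlds, so 1/5.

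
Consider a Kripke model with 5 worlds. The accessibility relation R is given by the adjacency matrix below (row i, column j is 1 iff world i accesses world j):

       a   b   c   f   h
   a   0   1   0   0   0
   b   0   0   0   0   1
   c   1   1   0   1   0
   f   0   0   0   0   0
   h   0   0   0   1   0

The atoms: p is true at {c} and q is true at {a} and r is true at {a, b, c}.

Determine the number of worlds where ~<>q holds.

a: <>q is F. ✓
b: <>q is F. ✓
c: <>q is T. ✗
f: <>q is F. ✓
h: <>q is F. ✓
Satisfying worlds: {a, b, f, h}.

4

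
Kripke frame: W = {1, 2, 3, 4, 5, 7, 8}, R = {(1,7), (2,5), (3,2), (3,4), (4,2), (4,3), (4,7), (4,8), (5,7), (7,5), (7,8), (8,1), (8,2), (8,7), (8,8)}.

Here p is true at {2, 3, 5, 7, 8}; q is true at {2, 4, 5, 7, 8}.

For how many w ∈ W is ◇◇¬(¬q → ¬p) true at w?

1: successors {7}; ◇¬(¬q → ¬p) there: 7:F. ✗
2: successors {5}; ◇¬(¬q → ¬p) there: 5:F. ✗
3: successors {2, 4}; ◇¬(¬q → ¬p) there: 2:F, 4:T. ✓
4: successors {2, 3, 7, 8}; ◇¬(¬q → ¬p) there: 2:F, 3:F, 7:F, 8:F. ✗
5: successors {7}; ◇¬(¬q → ¬p) there: 7:F. ✗
7: successors {5, 8}; ◇¬(¬q → ¬p) there: 5:F, 8:F. ✗
8: successors {1, 2, 7, 8}; ◇¬(¬q → ¬p) there: 1:F, 2:F, 7:F, 8:F. ✗
Satisfying worlds: {3}.

1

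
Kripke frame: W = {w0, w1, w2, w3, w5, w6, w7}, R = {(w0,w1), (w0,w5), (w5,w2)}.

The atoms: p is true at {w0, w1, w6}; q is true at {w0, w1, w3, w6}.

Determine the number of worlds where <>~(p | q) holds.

2

w0: successors {w1, w5}; ~(p | q) there: w1:F, w5:T. ✓
w1: no successors, so <>~(p | q) fails. ✗
w2: no successors, so <>~(p | q) fails. ✗
w3: no successors, so <>~(p | q) fails. ✗
w5: successors {w2}; ~(p | q) there: w2:T. ✓
w6: no successors, so <>~(p | q) fails. ✗
w7: no successors, so <>~(p | q) fails. ✗
Satisfying worlds: {w0, w5}.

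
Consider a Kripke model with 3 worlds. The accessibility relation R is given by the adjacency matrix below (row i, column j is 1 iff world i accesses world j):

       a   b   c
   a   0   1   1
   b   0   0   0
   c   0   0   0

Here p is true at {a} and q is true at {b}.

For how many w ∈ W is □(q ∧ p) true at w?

2

a: successors {b, c}; q ∧ p there: b:F, c:F. ✗
b: no successors, so □(q ∧ p) holds vacuously. ✓
c: no successors, so □(q ∧ p) holds vacuously. ✓
Satisfying worlds: {b, c}.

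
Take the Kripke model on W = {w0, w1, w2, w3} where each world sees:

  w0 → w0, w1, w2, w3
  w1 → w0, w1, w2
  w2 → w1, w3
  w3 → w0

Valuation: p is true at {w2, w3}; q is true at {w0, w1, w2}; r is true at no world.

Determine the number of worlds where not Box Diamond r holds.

4

w0: Box Diamond r is F. ✓
w1: Box Diamond r is F. ✓
w2: Box Diamond r is F. ✓
w3: Box Diamond r is F. ✓
Satisfying worlds: {w0, w1, w2, w3}.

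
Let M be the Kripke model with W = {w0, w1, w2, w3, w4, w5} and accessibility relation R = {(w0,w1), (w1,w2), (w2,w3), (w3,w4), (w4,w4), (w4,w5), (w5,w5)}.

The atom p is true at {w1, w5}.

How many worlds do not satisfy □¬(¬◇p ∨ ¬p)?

w0: successors {w1}; ¬(¬◇p ∨ ¬p) there: w1:F. ✗
w1: successors {w2}; ¬(¬◇p ∨ ¬p) there: w2:F. ✗
w2: successors {w3}; ¬(¬◇p ∨ ¬p) there: w3:F. ✗
w3: successors {w4}; ¬(¬◇p ∨ ¬p) there: w4:F. ✗
w4: successors {w4, w5}; ¬(¬◇p ∨ ¬p) there: w4:F, w5:T. ✗
w5: successors {w5}; ¬(¬◇p ∨ ¬p) there: w5:T. ✓
Satisfying worlds: {w5}.
So □¬(¬◇p ∨ ¬p) fails at the other 5 worlds.

5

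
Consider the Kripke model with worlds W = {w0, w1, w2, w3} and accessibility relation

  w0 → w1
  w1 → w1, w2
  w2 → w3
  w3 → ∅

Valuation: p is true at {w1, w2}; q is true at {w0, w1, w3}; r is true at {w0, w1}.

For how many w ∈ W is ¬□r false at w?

w0: □r is T. ✗
w1: □r is F. ✓
w2: □r is F. ✓
w3: □r is T. ✗
Satisfying worlds: {w1, w2}.
So ¬□r fails at the other 2 worlds.

2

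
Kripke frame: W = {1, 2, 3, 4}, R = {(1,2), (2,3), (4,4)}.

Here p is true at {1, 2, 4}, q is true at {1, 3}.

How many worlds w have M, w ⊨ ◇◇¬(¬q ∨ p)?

1

1: successors {2}; ◇¬(¬q ∨ p) there: 2:T. ✓
2: successors {3}; ◇¬(¬q ∨ p) there: 3:F. ✗
3: no successors, so ◇◇¬(¬q ∨ p) fails. ✗
4: successors {4}; ◇¬(¬q ∨ p) there: 4:F. ✗
Satisfying worlds: {1}.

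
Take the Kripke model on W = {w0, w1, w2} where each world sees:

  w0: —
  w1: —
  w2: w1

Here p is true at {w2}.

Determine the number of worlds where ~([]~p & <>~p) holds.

w0: []~p & <>~p is F. ✓
w1: []~p & <>~p is F. ✓
w2: []~p & <>~p is T. ✗
Satisfying worlds: {w0, w1}.

2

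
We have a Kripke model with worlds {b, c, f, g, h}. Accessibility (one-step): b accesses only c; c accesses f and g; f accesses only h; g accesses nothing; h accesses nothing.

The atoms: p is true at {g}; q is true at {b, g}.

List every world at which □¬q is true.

{b, f, g, h}

b: successors {c}; ¬q there: c:T. ✓
c: successors {f, g}; ¬q there: f:T, g:F. ✗
f: successors {h}; ¬q there: h:T. ✓
g: no successors, so □¬q holds vacuously. ✓
h: no successors, so □¬q holds vacuously. ✓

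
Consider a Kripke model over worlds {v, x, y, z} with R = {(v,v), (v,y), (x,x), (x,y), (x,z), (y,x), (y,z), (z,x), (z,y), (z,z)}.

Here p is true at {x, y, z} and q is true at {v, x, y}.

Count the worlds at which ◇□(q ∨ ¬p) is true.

1

v: successors {v, y}; □(q ∨ ¬p) there: v:T, y:F. ✓
x: successors {x, y, z}; □(q ∨ ¬p) there: x:F, y:F, z:F. ✗
y: successors {x, z}; □(q ∨ ¬p) there: x:F, z:F. ✗
z: successors {x, y, z}; □(q ∨ ¬p) there: x:F, y:F, z:F. ✗
Satisfying worlds: {v}.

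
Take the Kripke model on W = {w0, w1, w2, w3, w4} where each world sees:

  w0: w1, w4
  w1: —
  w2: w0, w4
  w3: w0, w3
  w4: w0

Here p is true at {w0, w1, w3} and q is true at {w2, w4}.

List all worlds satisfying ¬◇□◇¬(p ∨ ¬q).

{w1, w3, w4}

w0: ◇□◇¬(p ∨ ¬q) is T. ✗
w1: ◇□◇¬(p ∨ ¬q) is F. ✓
w2: ◇□◇¬(p ∨ ¬q) is T. ✗
w3: ◇□◇¬(p ∨ ¬q) is F. ✓
w4: ◇□◇¬(p ∨ ¬q) is F. ✓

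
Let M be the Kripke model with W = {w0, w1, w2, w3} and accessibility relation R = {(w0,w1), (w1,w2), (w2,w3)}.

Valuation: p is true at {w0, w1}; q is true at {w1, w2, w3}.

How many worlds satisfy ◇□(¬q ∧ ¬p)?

w0: successors {w1}; □(¬q ∧ ¬p) there: w1:F. ✗
w1: successors {w2}; □(¬q ∧ ¬p) there: w2:F. ✗
w2: successors {w3}; □(¬q ∧ ¬p) there: w3:T. ✓
w3: no successors, so ◇□(¬q ∧ ¬p) fails. ✗
Satisfying worlds: {w2}.

1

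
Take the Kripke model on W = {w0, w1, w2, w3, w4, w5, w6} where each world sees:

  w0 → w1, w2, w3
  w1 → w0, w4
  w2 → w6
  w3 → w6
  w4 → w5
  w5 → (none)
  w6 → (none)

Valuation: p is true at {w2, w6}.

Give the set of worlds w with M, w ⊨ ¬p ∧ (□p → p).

{w0, w1, w4}

w0: ¬p is T, □p → p is T. ✓
w1: ¬p is T, □p → p is T. ✓
w2: ¬p is F, □p → p is T. ✗
w3: ¬p is T, □p → p is F. ✗
w4: ¬p is T, □p → p is T. ✓
w5: ¬p is T, □p → p is F. ✗
w6: ¬p is F, □p → p is T. ✗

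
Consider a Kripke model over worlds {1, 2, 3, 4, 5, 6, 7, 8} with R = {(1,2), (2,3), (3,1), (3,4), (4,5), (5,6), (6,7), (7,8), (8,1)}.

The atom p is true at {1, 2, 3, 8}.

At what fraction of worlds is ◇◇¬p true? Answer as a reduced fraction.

1/2

1: successors {2}; ◇¬p there: 2:F. ✗
2: successors {3}; ◇¬p there: 3:T. ✓
3: successors {1, 4}; ◇¬p there: 1:F, 4:T. ✓
4: successors {5}; ◇¬p there: 5:T. ✓
5: successors {6}; ◇¬p there: 6:T. ✓
6: successors {7}; ◇¬p there: 7:F. ✗
7: successors {8}; ◇¬p there: 8:F. ✗
8: successors {1}; ◇¬p there: 1:F. ✗
That's 4 of 8 worlds, so 4/8 = 1/2.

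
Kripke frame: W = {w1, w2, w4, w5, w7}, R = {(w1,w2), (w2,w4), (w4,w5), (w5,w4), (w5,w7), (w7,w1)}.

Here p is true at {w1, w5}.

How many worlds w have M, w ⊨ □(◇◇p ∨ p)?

w1: successors {w2}; ◇◇p ∨ p there: w2:T. ✓
w2: successors {w4}; ◇◇p ∨ p there: w4:F. ✗
w4: successors {w5}; ◇◇p ∨ p there: w5:T. ✓
w5: successors {w4, w7}; ◇◇p ∨ p there: w4:F, w7:F. ✗
w7: successors {w1}; ◇◇p ∨ p there: w1:T. ✓
Satisfying worlds: {w1, w4, w7}.

3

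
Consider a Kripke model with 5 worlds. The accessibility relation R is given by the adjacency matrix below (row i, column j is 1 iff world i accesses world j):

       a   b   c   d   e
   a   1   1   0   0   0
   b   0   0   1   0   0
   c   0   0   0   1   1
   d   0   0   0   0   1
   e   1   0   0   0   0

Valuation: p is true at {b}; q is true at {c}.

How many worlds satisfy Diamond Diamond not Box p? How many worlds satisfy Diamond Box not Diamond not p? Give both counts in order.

5 and 0

For Diamond Diamond not Box p:
a: successors {a, b}; Diamond not Box p there: a:T, b:T. ✓
b: successors {c}; Diamond not Box p there: c:T. ✓
c: successors {d, e}; Diamond not Box p there: d:T, e:T. ✓
d: successors {e}; Diamond not Box p there: e:T. ✓
e: successors {a}; Diamond not Box p there: a:T. ✓
— 5 worlds.
For Diamond Box not Diamond not p:
a: successors {a, b}; Box not Diamond not p there: a:F, b:F. ✗
b: successors {c}; Box not Diamond not p there: c:F. ✗
c: successors {d, e}; Box not Diamond not p there: d:F, e:F. ✗
d: successors {e}; Box not Diamond not p there: e:F. ✗
e: successors {a}; Box not Diamond not p there: a:F. ✗
— 0 worlds.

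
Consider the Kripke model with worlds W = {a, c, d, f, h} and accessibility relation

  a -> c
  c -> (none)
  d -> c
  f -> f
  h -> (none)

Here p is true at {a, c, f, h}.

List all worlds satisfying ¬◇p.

a: ◇p is T. ✗
c: ◇p is F. ✓
d: ◇p is T. ✗
f: ◇p is T. ✗
h: ◇p is F. ✓

{c, h}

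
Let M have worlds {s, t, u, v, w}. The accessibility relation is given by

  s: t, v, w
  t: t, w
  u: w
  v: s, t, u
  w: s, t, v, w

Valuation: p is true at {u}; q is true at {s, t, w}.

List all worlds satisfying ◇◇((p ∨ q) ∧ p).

{s, w}

s: successors {t, v, w}; ◇((p ∨ q) ∧ p) there: t:F, v:T, w:F. ✓
t: successors {t, w}; ◇((p ∨ q) ∧ p) there: t:F, w:F. ✗
u: successors {w}; ◇((p ∨ q) ∧ p) there: w:F. ✗
v: successors {s, t, u}; ◇((p ∨ q) ∧ p) there: s:F, t:F, u:F. ✗
w: successors {s, t, v, w}; ◇((p ∨ q) ∧ p) there: s:F, t:F, v:T, w:F. ✓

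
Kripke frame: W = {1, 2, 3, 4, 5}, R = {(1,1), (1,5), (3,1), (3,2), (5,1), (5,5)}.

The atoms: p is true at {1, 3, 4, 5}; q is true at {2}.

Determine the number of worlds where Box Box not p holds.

2

1: successors {1, 5}; Box not p there: 1:F, 5:F. ✗
2: no successors, so Box Box not p holds vacuously. ✓
3: successors {1, 2}; Box not p there: 1:F, 2:T. ✗
4: no successors, so Box Box not p holds vacuously. ✓
5: successors {1, 5}; Box not p there: 1:F, 5:F. ✗
Satisfying worlds: {2, 4}.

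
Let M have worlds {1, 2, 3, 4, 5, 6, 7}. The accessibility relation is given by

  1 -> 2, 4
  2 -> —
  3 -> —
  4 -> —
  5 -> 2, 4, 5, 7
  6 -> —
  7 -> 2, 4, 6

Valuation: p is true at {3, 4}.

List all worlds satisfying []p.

1: successors {2, 4}; p there: 2:F, 4:T. ✗
2: no successors, so []p holds vacuously. ✓
3: no successors, so []p holds vacuously. ✓
4: no successors, so []p holds vacuously. ✓
5: successors {2, 4, 5, 7}; p there: 2:F, 4:T, 5:F, 7:F. ✗
6: no successors, so []p holds vacuously. ✓
7: successors {2, 4, 6}; p there: 2:F, 4:T, 6:F. ✗

{2, 3, 4, 6}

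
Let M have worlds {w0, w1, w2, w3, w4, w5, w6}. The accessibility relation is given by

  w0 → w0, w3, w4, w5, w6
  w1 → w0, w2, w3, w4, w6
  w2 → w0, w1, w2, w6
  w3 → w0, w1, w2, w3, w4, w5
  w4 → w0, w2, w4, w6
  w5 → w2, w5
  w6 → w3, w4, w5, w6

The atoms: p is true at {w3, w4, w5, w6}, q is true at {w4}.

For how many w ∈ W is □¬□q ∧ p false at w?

3

w0: □¬□q is T, p is F. ✗
w1: □¬□q is T, p is F. ✗
w2: □¬□q is T, p is F. ✗
w3: □¬□q is T, p is T. ✓
w4: □¬□q is T, p is T. ✓
w5: □¬□q is T, p is T. ✓
w6: □¬□q is T, p is T. ✓
Satisfying worlds: {w3, w4, w5, w6}.
So □¬□q ∧ p fails at the other 3 worlds.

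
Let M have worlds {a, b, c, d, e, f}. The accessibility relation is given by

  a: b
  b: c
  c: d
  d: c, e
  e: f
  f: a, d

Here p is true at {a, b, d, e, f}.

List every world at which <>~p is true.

{b, d}

a: successors {b}; ~p there: b:F. ✗
b: successors {c}; ~p there: c:T. ✓
c: successors {d}; ~p there: d:F. ✗
d: successors {c, e}; ~p there: c:T, e:F. ✓
e: successors {f}; ~p there: f:F. ✗
f: successors {a, d}; ~p there: a:F, d:F. ✗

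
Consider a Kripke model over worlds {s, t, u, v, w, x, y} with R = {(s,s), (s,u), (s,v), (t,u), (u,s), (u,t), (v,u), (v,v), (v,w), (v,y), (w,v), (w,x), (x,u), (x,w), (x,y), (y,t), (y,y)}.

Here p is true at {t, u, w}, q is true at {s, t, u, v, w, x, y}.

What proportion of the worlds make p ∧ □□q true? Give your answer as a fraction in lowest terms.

s: p is F, □□q is T. ✗
t: p is T, □□q is T. ✓
u: p is T, □□q is T. ✓
v: p is F, □□q is T. ✗
w: p is T, □□q is T. ✓
x: p is F, □□q is T. ✗
y: p is F, □□q is T. ✗
That's 3 of 7 worlds, so 3/7.

3/7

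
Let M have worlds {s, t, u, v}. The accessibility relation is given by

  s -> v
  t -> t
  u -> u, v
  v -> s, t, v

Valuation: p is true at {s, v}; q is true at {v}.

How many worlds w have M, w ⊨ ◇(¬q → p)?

3

s: successors {v}; ¬q → p there: v:T. ✓
t: successors {t}; ¬q → p there: t:F. ✗
u: successors {u, v}; ¬q → p there: u:F, v:T. ✓
v: successors {s, t, v}; ¬q → p there: s:T, t:F, v:T. ✓
Satisfying worlds: {s, u, v}.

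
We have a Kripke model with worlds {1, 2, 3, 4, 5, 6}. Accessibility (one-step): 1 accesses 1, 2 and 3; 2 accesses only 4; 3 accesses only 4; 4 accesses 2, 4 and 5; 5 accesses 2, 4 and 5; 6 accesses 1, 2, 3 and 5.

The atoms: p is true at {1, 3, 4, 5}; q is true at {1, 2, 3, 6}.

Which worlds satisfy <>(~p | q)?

{1, 4, 5, 6}

1: successors {1, 2, 3}; ~p | q there: 1:T, 2:T, 3:T. ✓
2: successors {4}; ~p | q there: 4:F. ✗
3: successors {4}; ~p | q there: 4:F. ✗
4: successors {2, 4, 5}; ~p | q there: 2:T, 4:F, 5:F. ✓
5: successors {2, 4, 5}; ~p | q there: 2:T, 4:F, 5:F. ✓
6: successors {1, 2, 3, 5}; ~p | q there: 1:T, 2:T, 3:T, 5:F. ✓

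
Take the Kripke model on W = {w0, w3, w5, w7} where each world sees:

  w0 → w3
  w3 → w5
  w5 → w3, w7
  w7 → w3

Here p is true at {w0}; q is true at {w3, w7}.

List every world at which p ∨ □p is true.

{w0}

w0: p is T, □p is F. ✓
w3: p is F, □p is F. ✗
w5: p is F, □p is F. ✗
w7: p is F, □p is F. ✗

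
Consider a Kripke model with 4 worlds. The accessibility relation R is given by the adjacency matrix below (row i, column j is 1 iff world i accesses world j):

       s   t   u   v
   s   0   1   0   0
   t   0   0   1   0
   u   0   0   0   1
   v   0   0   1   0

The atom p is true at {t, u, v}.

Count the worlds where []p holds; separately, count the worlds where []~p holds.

4 and 0

For []p:
s: successors {t}; p there: t:T. ✓
t: successors {u}; p there: u:T. ✓
u: successors {v}; p there: v:T. ✓
v: successors {u}; p there: u:T. ✓
— 4 worlds.
For []~p:
s: successors {t}; ~p there: t:F. ✗
t: successors {u}; ~p there: u:F. ✗
u: successors {v}; ~p there: v:F. ✗
v: successors {u}; ~p there: u:F. ✗
— 0 worlds.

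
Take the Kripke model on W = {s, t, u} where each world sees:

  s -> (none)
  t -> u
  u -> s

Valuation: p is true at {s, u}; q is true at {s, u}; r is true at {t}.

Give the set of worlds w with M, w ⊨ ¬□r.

{t, u}

s: □r is T. ✗
t: □r is F. ✓
u: □r is F. ✓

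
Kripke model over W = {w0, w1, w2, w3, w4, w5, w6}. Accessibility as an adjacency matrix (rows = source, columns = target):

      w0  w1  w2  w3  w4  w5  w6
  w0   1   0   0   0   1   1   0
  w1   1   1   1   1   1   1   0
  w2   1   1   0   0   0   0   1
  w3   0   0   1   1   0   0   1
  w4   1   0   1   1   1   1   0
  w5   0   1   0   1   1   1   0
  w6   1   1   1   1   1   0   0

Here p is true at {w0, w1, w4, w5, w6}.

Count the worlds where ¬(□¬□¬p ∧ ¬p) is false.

2

w0: □¬□¬p ∧ ¬p is F. ✓
w1: □¬□¬p ∧ ¬p is F. ✓
w2: □¬□¬p ∧ ¬p is T. ✗
w3: □¬□¬p ∧ ¬p is T. ✗
w4: □¬□¬p ∧ ¬p is F. ✓
w5: □¬□¬p ∧ ¬p is F. ✓
w6: □¬□¬p ∧ ¬p is F. ✓
Satisfying worlds: {w0, w1, w4, w5, w6}.
So ¬(□¬□¬p ∧ ¬p) fails at the other 2 worlds.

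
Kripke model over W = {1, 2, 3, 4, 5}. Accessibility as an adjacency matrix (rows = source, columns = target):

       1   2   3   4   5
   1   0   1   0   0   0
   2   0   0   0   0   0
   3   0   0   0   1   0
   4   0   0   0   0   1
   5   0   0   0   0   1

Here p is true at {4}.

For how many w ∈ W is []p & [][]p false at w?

1: []p is F, [][]p is T. ✗
2: []p is T, [][]p is T. ✓
3: []p is T, [][]p is F. ✗
4: []p is F, [][]p is F. ✗
5: []p is F, [][]p is F. ✗
Satisfying worlds: {2}.
So []p & [][]p fails at the other 4 worlds.

4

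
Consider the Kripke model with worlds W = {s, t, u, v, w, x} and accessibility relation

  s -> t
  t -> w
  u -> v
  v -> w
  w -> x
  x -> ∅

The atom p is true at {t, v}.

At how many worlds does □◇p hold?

s: successors {t}; ◇p there: t:F. ✗
t: successors {w}; ◇p there: w:F. ✗
u: successors {v}; ◇p there: v:F. ✗
v: successors {w}; ◇p there: w:F. ✗
w: successors {x}; ◇p there: x:F. ✗
x: no successors, so □◇p holds vacuously. ✓
Satisfying worlds: {x}.

1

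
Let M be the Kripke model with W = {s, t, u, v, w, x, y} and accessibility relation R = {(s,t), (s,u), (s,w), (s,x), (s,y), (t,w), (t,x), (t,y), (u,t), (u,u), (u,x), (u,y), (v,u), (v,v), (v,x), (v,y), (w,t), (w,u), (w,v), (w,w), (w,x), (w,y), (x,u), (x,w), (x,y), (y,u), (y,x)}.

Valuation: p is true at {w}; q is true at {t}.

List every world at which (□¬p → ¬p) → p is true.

s: □¬p → ¬p is T, p is F. ✗
t: □¬p → ¬p is T, p is F. ✗
u: □¬p → ¬p is T, p is F. ✗
v: □¬p → ¬p is T, p is F. ✗
w: □¬p → ¬p is T, p is T. ✓
x: □¬p → ¬p is T, p is F. ✗
y: □¬p → ¬p is T, p is F. ✗

{w}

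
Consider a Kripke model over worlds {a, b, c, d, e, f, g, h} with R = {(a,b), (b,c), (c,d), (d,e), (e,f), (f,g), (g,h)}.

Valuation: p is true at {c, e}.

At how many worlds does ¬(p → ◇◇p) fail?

7

a: p → ◇◇p is T. ✗
b: p → ◇◇p is T. ✗
c: p → ◇◇p is T. ✗
d: p → ◇◇p is T. ✗
e: p → ◇◇p is F. ✓
f: p → ◇◇p is T. ✗
g: p → ◇◇p is T. ✗
h: p → ◇◇p is T. ✗
Satisfying worlds: {e}.
So ¬(p → ◇◇p) fails at the other 7 worlds.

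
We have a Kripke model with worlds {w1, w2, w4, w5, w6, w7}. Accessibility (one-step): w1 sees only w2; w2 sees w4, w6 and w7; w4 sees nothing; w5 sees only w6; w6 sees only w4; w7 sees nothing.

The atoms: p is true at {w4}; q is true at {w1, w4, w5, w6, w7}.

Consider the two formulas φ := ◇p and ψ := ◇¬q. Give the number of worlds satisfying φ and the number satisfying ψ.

For ◇p:
w1: successors {w2}; p there: w2:F. ✗
w2: successors {w4, w6, w7}; p there: w4:T, w6:F, w7:F. ✓
w4: no successors, so ◇p fails. ✗
w5: successors {w6}; p there: w6:F. ✗
w6: successors {w4}; p there: w4:T. ✓
w7: no successors, so ◇p fails. ✗
— 2 worlds.
For ◇¬q:
w1: successors {w2}; ¬q there: w2:T. ✓
w2: successors {w4, w6, w7}; ¬q there: w4:F, w6:F, w7:F. ✗
w4: no successors, so ◇¬q fails. ✗
w5: successors {w6}; ¬q there: w6:F. ✗
w6: successors {w4}; ¬q there: w4:F. ✗
w7: no successors, so ◇¬q fails. ✗
— 1 world.

2 and 1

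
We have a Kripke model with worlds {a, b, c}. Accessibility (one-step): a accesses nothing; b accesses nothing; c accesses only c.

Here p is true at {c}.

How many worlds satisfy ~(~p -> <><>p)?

2

a: ~p -> <><>p is F. ✓
b: ~p -> <><>p is F. ✓
c: ~p -> <><>p is T. ✗
Satisfying worlds: {a, b}.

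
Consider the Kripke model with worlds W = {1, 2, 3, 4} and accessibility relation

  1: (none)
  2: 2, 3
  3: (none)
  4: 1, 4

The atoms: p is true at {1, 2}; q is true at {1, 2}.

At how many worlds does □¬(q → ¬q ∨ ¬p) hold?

1: no successors, so □¬(q → ¬q ∨ ¬p) holds vacuously. ✓
2: successors {2, 3}; ¬(q → ¬q ∨ ¬p) there: 2:T, 3:F. ✗
3: no successors, so □¬(q → ¬q ∨ ¬p) holds vacuously. ✓
4: successors {1, 4}; ¬(q → ¬q ∨ ¬p) there: 1:T, 4:F. ✗
Satisfying worlds: {1, 3}.

2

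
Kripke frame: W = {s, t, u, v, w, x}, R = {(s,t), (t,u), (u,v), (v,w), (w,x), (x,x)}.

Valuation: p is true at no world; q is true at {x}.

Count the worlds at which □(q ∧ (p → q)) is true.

s: successors {t}; q ∧ (p → q) there: t:F. ✗
t: successors {u}; q ∧ (p → q) there: u:F. ✗
u: successors {v}; q ∧ (p → q) there: v:F. ✗
v: successors {w}; q ∧ (p → q) there: w:F. ✗
w: successors {x}; q ∧ (p → q) there: x:T. ✓
x: successors {x}; q ∧ (p → q) there: x:T. ✓
Satisfying worlds: {w, x}.

2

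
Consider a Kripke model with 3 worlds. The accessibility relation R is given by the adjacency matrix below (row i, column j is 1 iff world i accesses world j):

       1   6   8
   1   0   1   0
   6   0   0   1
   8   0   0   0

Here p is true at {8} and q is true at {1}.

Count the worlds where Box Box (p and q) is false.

1

1: successors {6}; Box (p and q) there: 6:F. ✗
6: successors {8}; Box (p and q) there: 8:T. ✓
8: no successors, so Box Box (p and q) holds vacuously. ✓
Satisfying worlds: {6, 8}.
So Box Box (p and q) fails at the other 1 world.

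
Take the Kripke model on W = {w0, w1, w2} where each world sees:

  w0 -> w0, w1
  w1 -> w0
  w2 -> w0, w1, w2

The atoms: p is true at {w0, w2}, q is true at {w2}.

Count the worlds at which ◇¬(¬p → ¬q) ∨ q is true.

w0: ◇¬(¬p → ¬q) is F, q is F. ✗
w1: ◇¬(¬p → ¬q) is F, q is F. ✗
w2: ◇¬(¬p → ¬q) is F, q is T. ✓
Satisfying worlds: {w2}.

1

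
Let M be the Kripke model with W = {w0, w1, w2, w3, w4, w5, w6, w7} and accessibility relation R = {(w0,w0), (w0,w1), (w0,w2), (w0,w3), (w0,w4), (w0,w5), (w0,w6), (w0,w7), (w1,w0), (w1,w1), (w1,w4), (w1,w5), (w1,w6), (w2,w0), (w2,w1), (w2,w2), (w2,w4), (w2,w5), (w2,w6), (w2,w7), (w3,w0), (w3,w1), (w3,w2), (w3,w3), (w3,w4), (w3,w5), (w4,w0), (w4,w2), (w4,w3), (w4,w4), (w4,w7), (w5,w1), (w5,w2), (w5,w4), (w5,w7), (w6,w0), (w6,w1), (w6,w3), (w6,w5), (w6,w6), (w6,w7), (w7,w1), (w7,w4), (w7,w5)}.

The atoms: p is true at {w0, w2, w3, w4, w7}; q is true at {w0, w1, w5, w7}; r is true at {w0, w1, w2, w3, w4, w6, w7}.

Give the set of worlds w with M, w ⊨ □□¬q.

∅

w0: successors {w0, w1, w2, w3, w4, w5, w6, w7}; □¬q there: w0:F, w1:F, w2:F, w3:F, w4:F, w5:F, w6:F, w7:F. ✗
w1: successors {w0, w1, w4, w5, w6}; □¬q there: w0:F, w1:F, w4:F, w5:F, w6:F. ✗
w2: successors {w0, w1, w2, w4, w5, w6, w7}; □¬q there: w0:F, w1:F, w2:F, w4:F, w5:F, w6:F, w7:F. ✗
w3: successors {w0, w1, w2, w3, w4, w5}; □¬q there: w0:F, w1:F, w2:F, w3:F, w4:F, w5:F. ✗
w4: successors {w0, w2, w3, w4, w7}; □¬q there: w0:F, w2:F, w3:F, w4:F, w7:F. ✗
w5: successors {w1, w2, w4, w7}; □¬q there: w1:F, w2:F, w4:F, w7:F. ✗
w6: successors {w0, w1, w3, w5, w6, w7}; □¬q there: w0:F, w1:F, w3:F, w5:F, w6:F, w7:F. ✗
w7: successors {w1, w4, w5}; □¬q there: w1:F, w4:F, w5:F. ✗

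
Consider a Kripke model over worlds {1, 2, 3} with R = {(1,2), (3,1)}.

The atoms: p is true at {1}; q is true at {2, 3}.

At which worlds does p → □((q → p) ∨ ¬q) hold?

{2, 3}

1: p is T, □((q → p) ∨ ¬q) is F. ✗
2: p is F, □((q → p) ∨ ¬q) is T. ✓
3: p is F, □((q → p) ∨ ¬q) is T. ✓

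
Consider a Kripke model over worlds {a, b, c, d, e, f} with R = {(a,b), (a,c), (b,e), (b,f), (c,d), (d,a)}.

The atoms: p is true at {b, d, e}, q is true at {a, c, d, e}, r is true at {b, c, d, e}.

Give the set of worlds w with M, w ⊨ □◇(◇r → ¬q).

a: successors {b, c}; ◇(◇r → ¬q) there: b:T, c:T. ✓
b: successors {e, f}; ◇(◇r → ¬q) there: e:F, f:F. ✗
c: successors {d}; ◇(◇r → ¬q) there: d:F. ✗
d: successors {a}; ◇(◇r → ¬q) there: a:T. ✓
e: no successors, so □◇(◇r → ¬q) holds vacuously. ✓
f: no successors, so □◇(◇r → ¬q) holds vacuously. ✓

{a, d, e, f}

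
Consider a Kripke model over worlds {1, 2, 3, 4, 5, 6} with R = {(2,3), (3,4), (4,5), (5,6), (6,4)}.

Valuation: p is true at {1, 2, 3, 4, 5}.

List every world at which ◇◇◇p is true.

1: no successors, so ◇◇◇p fails. ✗
2: successors {3}; ◇◇p there: 3:T. ✓
3: successors {4}; ◇◇p there: 4:F. ✗
4: successors {5}; ◇◇p there: 5:T. ✓
5: successors {6}; ◇◇p there: 6:T. ✓
6: successors {4}; ◇◇p there: 4:F. ✗

{2, 4, 5}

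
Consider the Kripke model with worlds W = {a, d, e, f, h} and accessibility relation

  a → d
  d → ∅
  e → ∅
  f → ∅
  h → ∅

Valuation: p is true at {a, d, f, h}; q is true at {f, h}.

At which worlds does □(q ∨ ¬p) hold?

a: successors {d}; q ∨ ¬p there: d:F. ✗
d: no successors, so □(q ∨ ¬p) holds vacuously. ✓
e: no successors, so □(q ∨ ¬p) holds vacuously. ✓
f: no successors, so □(q ∨ ¬p) holds vacuously. ✓
h: no successors, so □(q ∨ ¬p) holds vacuously. ✓

{d, e, f, h}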